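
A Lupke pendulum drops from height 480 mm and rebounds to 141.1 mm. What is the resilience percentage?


Resilience = h_rebound / h_drop * 100
= 141.1 / 480 * 100
= 29.4%

29.4%


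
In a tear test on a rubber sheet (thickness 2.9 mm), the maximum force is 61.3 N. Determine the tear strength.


Tear strength = force / thickness
= 61.3 / 2.9
= 21.14 N/mm

21.14 N/mm


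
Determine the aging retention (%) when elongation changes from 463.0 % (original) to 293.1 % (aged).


Retention = aged / original * 100
= 293.1 / 463.0 * 100
= 63.3%

63.3%


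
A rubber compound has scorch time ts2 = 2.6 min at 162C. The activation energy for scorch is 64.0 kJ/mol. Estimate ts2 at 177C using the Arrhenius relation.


Convert temperatures: T1 = 162 + 273.15 = 435.15 K, T2 = 177 + 273.15 = 450.15 K
ts2_new = 2.6 * exp(64000 / 8.314 * (1/450.15 - 1/435.15))
1/T2 - 1/T1 = -7.6576e-05
ts2_new = 1.44 min

1.44 min


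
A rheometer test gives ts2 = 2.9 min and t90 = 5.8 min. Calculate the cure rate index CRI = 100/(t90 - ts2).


CRI = 100 / (t90 - ts2)
= 100 / (5.8 - 2.9)
= 100 / 2.9
= 34.48 min^-1

34.48 min^-1


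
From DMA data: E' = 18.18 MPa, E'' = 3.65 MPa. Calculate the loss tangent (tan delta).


tan delta = E'' / E'
= 3.65 / 18.18
= 0.2008

tan delta = 0.2008


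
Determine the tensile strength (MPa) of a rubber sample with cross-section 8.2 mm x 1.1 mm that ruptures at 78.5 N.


Area = width * thickness = 8.2 * 1.1 = 9.02 mm^2
TS = force / area = 78.5 / 9.02 = 8.7 MPa

8.7 MPa


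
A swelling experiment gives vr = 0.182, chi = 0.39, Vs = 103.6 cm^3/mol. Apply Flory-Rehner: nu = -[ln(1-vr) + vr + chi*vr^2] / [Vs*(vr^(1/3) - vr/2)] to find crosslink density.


ln(1 - vr) = ln(1 - 0.182) = -0.2009
Numerator = -((-0.2009) + 0.182 + 0.39 * 0.182^2) = 0.0060
Denominator = 103.6 * (0.182^(1/3) - 0.182/2) = 49.2830
nu = 0.0060 / 49.2830 = 1.2123e-04 mol/cm^3

1.2123e-04 mol/cm^3


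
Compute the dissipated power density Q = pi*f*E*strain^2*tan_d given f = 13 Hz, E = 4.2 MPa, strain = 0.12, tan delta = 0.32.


Q = pi * f * E * strain^2 * tan_d
= pi * 13 * 4.2 * 0.12^2 * 0.32
= pi * 13 * 4.2 * 0.0144 * 0.32
= 0.7904

Q = 0.7904


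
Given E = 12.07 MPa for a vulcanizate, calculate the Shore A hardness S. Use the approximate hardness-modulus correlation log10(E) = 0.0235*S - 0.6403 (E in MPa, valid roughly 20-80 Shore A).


log10(E) = 0.0235*S - 0.6403  =>  S = (log10(E) + 0.6403) / 0.0235
log10(12.07) = 1.081707
S = (1.081707 + 0.6403) / 0.0235 = 1.722007 / 0.0235
S = 73.3

Shore A = 73.3


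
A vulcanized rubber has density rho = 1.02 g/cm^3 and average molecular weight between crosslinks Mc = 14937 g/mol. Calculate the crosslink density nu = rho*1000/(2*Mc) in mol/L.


nu = rho * 1000 / (2 * Mc)
nu = 1.02 * 1000 / (2 * 14937)
nu = 1020.0 / 29874
nu = 0.0341 mol/L

0.0341 mol/L


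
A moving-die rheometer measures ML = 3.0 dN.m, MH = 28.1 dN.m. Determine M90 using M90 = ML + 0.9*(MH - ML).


M90 = ML + 0.9 * (MH - ML)
M90 = 3.0 + 0.9 * (28.1 - 3.0)
M90 = 3.0 + 0.9 * 25.1
M90 = 25.59 dN.m

25.59 dN.m


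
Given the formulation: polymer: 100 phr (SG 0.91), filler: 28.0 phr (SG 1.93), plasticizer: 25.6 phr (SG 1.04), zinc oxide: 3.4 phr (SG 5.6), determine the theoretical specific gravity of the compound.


Sum of weights = 157.0
Volume contributions:
  polymer: 100/0.91 = 109.8901
  filler: 28.0/1.93 = 14.5078
  plasticizer: 25.6/1.04 = 24.6154
  zinc oxide: 3.4/5.6 = 0.6071
Sum of volumes = 149.6204
SG = 157.0 / 149.6204 = 1.049

SG = 1.049


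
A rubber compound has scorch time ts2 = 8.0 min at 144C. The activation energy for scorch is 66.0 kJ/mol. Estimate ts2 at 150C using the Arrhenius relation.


Convert temperatures: T1 = 144 + 273.15 = 417.15 K, T2 = 150 + 273.15 = 423.15 K
ts2_new = 8.0 * exp(66000 / 8.314 * (1/423.15 - 1/417.15))
1/T2 - 1/T1 = -3.3991e-05
ts2_new = 6.11 min

6.11 min


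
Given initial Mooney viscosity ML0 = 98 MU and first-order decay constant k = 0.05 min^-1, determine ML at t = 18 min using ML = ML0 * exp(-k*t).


ML = ML0 * exp(-k * t)
ML = 98 * exp(-0.05 * 18)
ML = 98 * 0.4066
ML = 39.84 MU

39.84 MU


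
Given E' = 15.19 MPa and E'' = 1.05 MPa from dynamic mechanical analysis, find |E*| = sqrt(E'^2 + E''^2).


|E*| = sqrt(E'^2 + E''^2)
= sqrt(15.19^2 + 1.05^2)
= sqrt(230.7361 + 1.1025)
= 15.226 MPa

15.226 MPa


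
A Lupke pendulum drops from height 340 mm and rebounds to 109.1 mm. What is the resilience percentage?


Resilience = h_rebound / h_drop * 100
= 109.1 / 340 * 100
= 32.1%

32.1%


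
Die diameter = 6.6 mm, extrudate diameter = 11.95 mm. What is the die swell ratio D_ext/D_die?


Die swell ratio = D_extrudate / D_die
= 11.95 / 6.6
= 1.811

Die swell = 1.811


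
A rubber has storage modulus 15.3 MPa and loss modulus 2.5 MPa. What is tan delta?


tan delta = E'' / E'
= 2.5 / 15.3
= 0.1634

tan delta = 0.1634


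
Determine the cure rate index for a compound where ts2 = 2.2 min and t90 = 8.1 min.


CRI = 100 / (t90 - ts2)
= 100 / (8.1 - 2.2)
= 100 / 5.9
= 16.95 min^-1

16.95 min^-1


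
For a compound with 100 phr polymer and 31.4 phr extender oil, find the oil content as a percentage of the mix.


Oil % = oil / (100 + oil) * 100
= 31.4 / (100 + 31.4) * 100
= 31.4 / 131.4 * 100
= 23.9%

23.9%


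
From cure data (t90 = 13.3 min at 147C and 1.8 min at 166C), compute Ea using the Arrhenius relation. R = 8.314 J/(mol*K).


T1 = 420.15 K, T2 = 439.15 K
1/T1 - 1/T2 = 1.0298e-04
ln(t1/t2) = ln(13.3/1.8) = 2.0000
Ea = 8.314 * 2.0000 / 1.0298e-04 = 161472.5694 J/mol
Ea = 161.47 kJ/mol

161.47 kJ/mol


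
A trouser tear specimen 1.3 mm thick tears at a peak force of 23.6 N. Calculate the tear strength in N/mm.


Tear strength = force / thickness
= 23.6 / 1.3
= 18.15 N/mm

18.15 N/mm


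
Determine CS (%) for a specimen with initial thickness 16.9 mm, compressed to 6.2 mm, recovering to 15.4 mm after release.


CS = (t0 - recovered) / (t0 - ts) * 100
= (16.9 - 15.4) / (16.9 - 6.2) * 100
= 1.5 / 10.7 * 100
= 14.0%

14.0%


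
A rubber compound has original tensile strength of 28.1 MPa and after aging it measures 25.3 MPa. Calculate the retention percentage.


Retention = aged / original * 100
= 25.3 / 28.1 * 100
= 90.0%

90.0%


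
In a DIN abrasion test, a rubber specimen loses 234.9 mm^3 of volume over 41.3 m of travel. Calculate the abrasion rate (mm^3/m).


Rate = volume_loss / distance
= 234.9 / 41.3
= 5.688 mm^3/m

5.688 mm^3/m


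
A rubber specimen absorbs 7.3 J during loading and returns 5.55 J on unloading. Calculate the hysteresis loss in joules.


Hysteresis loss = loading - unloading
= 7.3 - 5.55
= 1.75 J

1.75 J


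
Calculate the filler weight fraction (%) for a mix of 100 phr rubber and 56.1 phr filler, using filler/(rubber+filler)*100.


Filler % = filler / (rubber + filler) * 100
= 56.1 / (100 + 56.1) * 100
= 56.1 / 156.1 * 100
= 35.94%

35.94%


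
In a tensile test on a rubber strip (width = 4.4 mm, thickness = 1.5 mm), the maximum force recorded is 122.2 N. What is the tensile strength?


Area = width * thickness = 4.4 * 1.5 = 6.6 mm^2
TS = force / area = 122.2 / 6.6 = 18.52 MPa

18.52 MPa


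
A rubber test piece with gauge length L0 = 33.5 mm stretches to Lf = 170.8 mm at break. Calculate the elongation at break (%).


Elongation = (Lf - L0) / L0 * 100
= (170.8 - 33.5) / 33.5 * 100
= 137.3 / 33.5 * 100
= 409.9%

409.9%


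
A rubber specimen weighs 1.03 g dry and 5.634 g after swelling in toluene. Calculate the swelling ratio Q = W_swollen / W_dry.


Q = W_swollen / W_dry
Q = 5.634 / 1.03
Q = 5.47

Q = 5.47


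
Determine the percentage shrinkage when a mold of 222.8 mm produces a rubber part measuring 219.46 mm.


Shrinkage = (mold - part) / mold * 100
= (222.8 - 219.46) / 222.8 * 100
= 3.34 / 222.8 * 100
= 1.5%

1.5%


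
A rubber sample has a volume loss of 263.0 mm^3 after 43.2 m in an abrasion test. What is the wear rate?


Rate = volume_loss / distance
= 263.0 / 43.2
= 6.088 mm^3/m

6.088 mm^3/m


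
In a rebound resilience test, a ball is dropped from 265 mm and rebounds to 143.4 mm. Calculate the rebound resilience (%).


Resilience = h_rebound / h_drop * 100
= 143.4 / 265 * 100
= 54.1%

54.1%


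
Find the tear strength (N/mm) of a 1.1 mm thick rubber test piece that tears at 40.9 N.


Tear strength = force / thickness
= 40.9 / 1.1
= 37.18 N/mm

37.18 N/mm


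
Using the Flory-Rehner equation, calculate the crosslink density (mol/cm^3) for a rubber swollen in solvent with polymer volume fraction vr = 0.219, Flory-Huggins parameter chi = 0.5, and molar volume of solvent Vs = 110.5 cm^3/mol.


ln(1 - vr) = ln(1 - 0.219) = -0.2472
Numerator = -((-0.2472) + 0.219 + 0.5 * 0.219^2) = 0.0042
Denominator = 110.5 * (0.219^(1/3) - 0.219/2) = 54.5058
nu = 0.0042 / 54.5058 = 7.7049e-05 mol/cm^3

7.7049e-05 mol/cm^3


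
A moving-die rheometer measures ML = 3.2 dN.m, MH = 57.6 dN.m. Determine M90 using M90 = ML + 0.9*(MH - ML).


M90 = ML + 0.9 * (MH - ML)
M90 = 3.2 + 0.9 * (57.6 - 3.2)
M90 = 3.2 + 0.9 * 54.4
M90 = 52.16 dN.m

52.16 dN.m


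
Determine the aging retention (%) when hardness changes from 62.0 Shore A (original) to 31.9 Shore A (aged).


Retention = aged / original * 100
= 31.9 / 62.0 * 100
= 51.5%

51.5%


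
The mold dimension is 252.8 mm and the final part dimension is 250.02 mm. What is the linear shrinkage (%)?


Shrinkage = (mold - part) / mold * 100
= (252.8 - 250.02) / 252.8 * 100
= 2.78 / 252.8 * 100
= 1.1%

1.1%


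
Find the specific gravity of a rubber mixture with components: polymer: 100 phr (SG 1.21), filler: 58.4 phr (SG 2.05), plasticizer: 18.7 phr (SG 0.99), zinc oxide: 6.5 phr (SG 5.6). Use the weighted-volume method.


Sum of weights = 183.6
Volume contributions:
  polymer: 100/1.21 = 82.6446
  filler: 58.4/2.05 = 28.4878
  plasticizer: 18.7/0.99 = 18.8889
  zinc oxide: 6.5/5.6 = 1.1607
Sum of volumes = 131.1820
SG = 183.6 / 131.1820 = 1.4

SG = 1.4


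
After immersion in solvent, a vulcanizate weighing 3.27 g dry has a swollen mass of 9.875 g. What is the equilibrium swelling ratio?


Q = W_swollen / W_dry
Q = 9.875 / 3.27
Q = 3.02

Q = 3.02


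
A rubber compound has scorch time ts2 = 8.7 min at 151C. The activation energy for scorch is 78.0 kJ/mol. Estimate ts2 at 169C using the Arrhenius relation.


Convert temperatures: T1 = 151 + 273.15 = 424.15 K, T2 = 169 + 273.15 = 442.15 K
ts2_new = 8.7 * exp(78000 / 8.314 * (1/442.15 - 1/424.15))
1/T2 - 1/T1 = -9.5981e-05
ts2_new = 3.54 min

3.54 min


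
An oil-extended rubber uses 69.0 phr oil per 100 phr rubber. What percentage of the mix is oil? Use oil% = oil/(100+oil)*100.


Oil % = oil / (100 + oil) * 100
= 69.0 / (100 + 69.0) * 100
= 69.0 / 169.0 * 100
= 40.83%

40.83%


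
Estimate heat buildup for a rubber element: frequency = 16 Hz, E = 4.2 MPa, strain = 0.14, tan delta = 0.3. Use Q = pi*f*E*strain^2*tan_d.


Q = pi * f * E * strain^2 * tan_d
= pi * 16 * 4.2 * 0.14^2 * 0.3
= pi * 16 * 4.2 * 0.0196 * 0.3
= 1.2414

Q = 1.2414


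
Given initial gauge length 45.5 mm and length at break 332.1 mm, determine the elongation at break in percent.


Elongation = (Lf - L0) / L0 * 100
= (332.1 - 45.5) / 45.5 * 100
= 286.6 / 45.5 * 100
= 629.9%

629.9%


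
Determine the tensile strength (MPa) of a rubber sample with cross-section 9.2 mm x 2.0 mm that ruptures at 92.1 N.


Area = width * thickness = 9.2 * 2.0 = 18.4 mm^2
TS = force / area = 92.1 / 18.4 = 5.01 MPa

5.01 MPa


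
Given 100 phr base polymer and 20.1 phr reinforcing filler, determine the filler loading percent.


Filler % = filler / (rubber + filler) * 100
= 20.1 / (100 + 20.1) * 100
= 20.1 / 120.1 * 100
= 16.74%

16.74%


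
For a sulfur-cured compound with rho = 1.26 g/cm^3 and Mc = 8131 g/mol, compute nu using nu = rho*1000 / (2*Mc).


nu = rho * 1000 / (2 * Mc)
nu = 1.26 * 1000 / (2 * 8131)
nu = 1260.0 / 16262
nu = 0.0775 mol/L

0.0775 mol/L


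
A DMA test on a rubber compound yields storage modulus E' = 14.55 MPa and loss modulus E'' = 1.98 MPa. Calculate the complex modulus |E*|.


|E*| = sqrt(E'^2 + E''^2)
= sqrt(14.55^2 + 1.98^2)
= sqrt(211.7025 + 3.9204)
= 14.684 MPa

14.684 MPa


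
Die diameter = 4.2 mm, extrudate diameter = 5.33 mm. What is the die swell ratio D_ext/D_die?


Die swell ratio = D_extrudate / D_die
= 5.33 / 4.2
= 1.269

Die swell = 1.269


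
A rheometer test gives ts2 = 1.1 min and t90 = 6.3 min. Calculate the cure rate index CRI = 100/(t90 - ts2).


CRI = 100 / (t90 - ts2)
= 100 / (6.3 - 1.1)
= 100 / 5.2
= 19.23 min^-1

19.23 min^-1


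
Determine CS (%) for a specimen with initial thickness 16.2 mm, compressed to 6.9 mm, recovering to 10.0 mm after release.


CS = (t0 - recovered) / (t0 - ts) * 100
= (16.2 - 10.0) / (16.2 - 6.9) * 100
= 6.2 / 9.3 * 100
= 66.7%

66.7%


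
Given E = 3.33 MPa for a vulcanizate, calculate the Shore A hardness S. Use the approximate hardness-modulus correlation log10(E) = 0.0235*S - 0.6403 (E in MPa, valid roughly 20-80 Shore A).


log10(E) = 0.0235*S - 0.6403  =>  S = (log10(E) + 0.6403) / 0.0235
log10(3.33) = 0.522444
S = (0.522444 + 0.6403) / 0.0235 = 1.162744 / 0.0235
S = 49.5

Shore A = 49.5


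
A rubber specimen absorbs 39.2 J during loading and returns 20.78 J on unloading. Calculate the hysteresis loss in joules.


Hysteresis loss = loading - unloading
= 39.2 - 20.78
= 18.42 J

18.42 J


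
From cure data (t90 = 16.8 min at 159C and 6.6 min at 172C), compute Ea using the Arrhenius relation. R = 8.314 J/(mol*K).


T1 = 432.15 K, T2 = 445.15 K
1/T1 - 1/T2 = 6.7578e-05
ln(t1/t2) = ln(16.8/6.6) = 0.9343
Ea = 8.314 * 0.9343 / 6.7578e-05 = 114947.1494 J/mol
Ea = 114.95 kJ/mol

114.95 kJ/mol


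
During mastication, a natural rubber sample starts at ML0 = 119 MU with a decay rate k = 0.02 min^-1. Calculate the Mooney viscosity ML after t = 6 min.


ML = ML0 * exp(-k * t)
ML = 119 * exp(-0.02 * 6)
ML = 119 * 0.8869
ML = 105.54 MU

105.54 MU


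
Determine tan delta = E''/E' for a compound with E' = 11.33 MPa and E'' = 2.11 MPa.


tan delta = E'' / E'
= 2.11 / 11.33
= 0.1862

tan delta = 0.1862


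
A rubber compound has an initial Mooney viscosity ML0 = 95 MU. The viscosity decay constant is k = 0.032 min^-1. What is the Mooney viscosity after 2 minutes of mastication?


ML = ML0 * exp(-k * t)
ML = 95 * exp(-0.032 * 2)
ML = 95 * 0.9380
ML = 89.11 MU

89.11 MU


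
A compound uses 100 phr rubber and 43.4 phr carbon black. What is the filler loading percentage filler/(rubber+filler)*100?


Filler % = filler / (rubber + filler) * 100
= 43.4 / (100 + 43.4) * 100
= 43.4 / 143.4 * 100
= 30.26%

30.26%


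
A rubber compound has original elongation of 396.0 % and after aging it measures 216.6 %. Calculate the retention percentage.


Retention = aged / original * 100
= 216.6 / 396.0 * 100
= 54.7%

54.7%


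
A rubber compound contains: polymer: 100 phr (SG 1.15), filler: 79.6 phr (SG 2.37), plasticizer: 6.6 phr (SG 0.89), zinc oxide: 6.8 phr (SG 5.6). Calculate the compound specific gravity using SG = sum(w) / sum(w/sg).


Sum of weights = 193.0
Volume contributions:
  polymer: 100/1.15 = 86.9565
  filler: 79.6/2.37 = 33.5865
  plasticizer: 6.6/0.89 = 7.4157
  zinc oxide: 6.8/5.6 = 1.2143
Sum of volumes = 129.1730
SG = 193.0 / 129.1730 = 1.494

SG = 1.494


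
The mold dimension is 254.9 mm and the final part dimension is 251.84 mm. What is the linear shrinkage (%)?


Shrinkage = (mold - part) / mold * 100
= (254.9 - 251.84) / 254.9 * 100
= 3.06 / 254.9 * 100
= 1.2%

1.2%


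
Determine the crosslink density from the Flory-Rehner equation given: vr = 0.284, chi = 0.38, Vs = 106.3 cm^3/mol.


ln(1 - vr) = ln(1 - 0.284) = -0.3341
Numerator = -((-0.3341) + 0.284 + 0.38 * 0.284^2) = 0.0194
Denominator = 106.3 * (0.284^(1/3) - 0.284/2) = 54.7779
nu = 0.0194 / 54.7779 = 3.5463e-04 mol/cm^3

3.5463e-04 mol/cm^3


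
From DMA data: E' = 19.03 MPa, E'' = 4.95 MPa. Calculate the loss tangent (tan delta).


tan delta = E'' / E'
= 4.95 / 19.03
= 0.2601

tan delta = 0.2601


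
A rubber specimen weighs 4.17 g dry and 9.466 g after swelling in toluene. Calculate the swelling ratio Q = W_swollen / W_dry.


Q = W_swollen / W_dry
Q = 9.466 / 4.17
Q = 2.27

Q = 2.27


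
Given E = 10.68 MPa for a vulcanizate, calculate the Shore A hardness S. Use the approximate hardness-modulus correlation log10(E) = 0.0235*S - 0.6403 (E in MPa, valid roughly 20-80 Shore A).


log10(E) = 0.0235*S - 0.6403  =>  S = (log10(E) + 0.6403) / 0.0235
log10(10.68) = 1.028571
S = (1.028571 + 0.6403) / 0.0235 = 1.668871 / 0.0235
S = 71.0

Shore A = 71.0


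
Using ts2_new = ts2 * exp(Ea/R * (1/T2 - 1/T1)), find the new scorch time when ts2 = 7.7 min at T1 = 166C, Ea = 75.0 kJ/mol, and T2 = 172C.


Convert temperatures: T1 = 166 + 273.15 = 439.15 K, T2 = 172 + 273.15 = 445.15 K
ts2_new = 7.7 * exp(75000 / 8.314 * (1/445.15 - 1/439.15))
1/T2 - 1/T1 = -3.0692e-05
ts2_new = 5.84 min

5.84 min


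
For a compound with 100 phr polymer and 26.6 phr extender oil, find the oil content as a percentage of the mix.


Oil % = oil / (100 + oil) * 100
= 26.6 / (100 + 26.6) * 100
= 26.6 / 126.6 * 100
= 21.01%

21.01%


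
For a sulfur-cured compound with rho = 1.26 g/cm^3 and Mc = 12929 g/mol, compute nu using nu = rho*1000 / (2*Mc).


nu = rho * 1000 / (2 * Mc)
nu = 1.26 * 1000 / (2 * 12929)
nu = 1260.0 / 25858
nu = 0.0487 mol/L

0.0487 mol/L


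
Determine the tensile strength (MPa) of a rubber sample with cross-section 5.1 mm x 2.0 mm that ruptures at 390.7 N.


Area = width * thickness = 5.1 * 2.0 = 10.2 mm^2
TS = force / area = 390.7 / 10.2 = 38.3 MPa

38.3 MPa


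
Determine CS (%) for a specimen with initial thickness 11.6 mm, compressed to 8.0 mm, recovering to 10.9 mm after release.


CS = (t0 - recovered) / (t0 - ts) * 100
= (11.6 - 10.9) / (11.6 - 8.0) * 100
= 0.7 / 3.6 * 100
= 19.4%

19.4%


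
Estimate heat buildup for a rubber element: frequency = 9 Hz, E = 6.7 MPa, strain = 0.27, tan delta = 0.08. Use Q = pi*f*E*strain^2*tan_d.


Q = pi * f * E * strain^2 * tan_d
= pi * 9 * 6.7 * 0.27^2 * 0.08
= pi * 9 * 6.7 * 0.0729 * 0.08
= 1.1048

Q = 1.1048


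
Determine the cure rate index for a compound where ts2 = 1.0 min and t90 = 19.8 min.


CRI = 100 / (t90 - ts2)
= 100 / (19.8 - 1.0)
= 100 / 18.8
= 5.32 min^-1

5.32 min^-1


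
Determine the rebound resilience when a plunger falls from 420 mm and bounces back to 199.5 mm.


Resilience = h_rebound / h_drop * 100
= 199.5 / 420 * 100
= 47.5%

47.5%


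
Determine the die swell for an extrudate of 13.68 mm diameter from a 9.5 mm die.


Die swell ratio = D_extrudate / D_die
= 13.68 / 9.5
= 1.44

Die swell = 1.44


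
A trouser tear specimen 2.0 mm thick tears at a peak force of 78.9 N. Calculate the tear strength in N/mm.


Tear strength = force / thickness
= 78.9 / 2.0
= 39.45 N/mm

39.45 N/mm


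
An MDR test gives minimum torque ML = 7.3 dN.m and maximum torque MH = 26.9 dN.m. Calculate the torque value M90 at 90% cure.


M90 = ML + 0.9 * (MH - ML)
M90 = 7.3 + 0.9 * (26.9 - 7.3)
M90 = 7.3 + 0.9 * 19.6
M90 = 24.94 dN.m

24.94 dN.m


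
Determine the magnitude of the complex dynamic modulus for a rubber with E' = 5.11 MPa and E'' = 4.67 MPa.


|E*| = sqrt(E'^2 + E''^2)
= sqrt(5.11^2 + 4.67^2)
= sqrt(26.1121 + 21.8089)
= 6.922 MPa

6.922 MPa


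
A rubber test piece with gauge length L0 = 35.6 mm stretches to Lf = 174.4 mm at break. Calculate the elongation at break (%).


Elongation = (Lf - L0) / L0 * 100
= (174.4 - 35.6) / 35.6 * 100
= 138.8 / 35.6 * 100
= 389.9%

389.9%


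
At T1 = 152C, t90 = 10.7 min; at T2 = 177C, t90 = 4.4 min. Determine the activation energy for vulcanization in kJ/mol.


T1 = 425.15 K, T2 = 450.15 K
1/T1 - 1/T2 = 1.3063e-04
ln(t1/t2) = ln(10.7/4.4) = 0.8886
Ea = 8.314 * 0.8886 / 1.3063e-04 = 56558.1137 J/mol
Ea = 56.56 kJ/mol

56.56 kJ/mol


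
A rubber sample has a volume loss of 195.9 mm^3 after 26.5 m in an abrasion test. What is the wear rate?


Rate = volume_loss / distance
= 195.9 / 26.5
= 7.392 mm^3/m

7.392 mm^3/m


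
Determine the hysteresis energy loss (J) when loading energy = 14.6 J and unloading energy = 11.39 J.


Hysteresis loss = loading - unloading
= 14.6 - 11.39
= 3.21 J

3.21 J


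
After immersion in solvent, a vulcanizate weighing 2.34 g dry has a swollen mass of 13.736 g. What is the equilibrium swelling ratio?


Q = W_swollen / W_dry
Q = 13.736 / 2.34
Q = 5.87

Q = 5.87


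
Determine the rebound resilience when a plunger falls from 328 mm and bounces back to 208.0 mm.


Resilience = h_rebound / h_drop * 100
= 208.0 / 328 * 100
= 63.4%

63.4%


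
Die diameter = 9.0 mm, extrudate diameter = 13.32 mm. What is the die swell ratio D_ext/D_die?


Die swell ratio = D_extrudate / D_die
= 13.32 / 9.0
= 1.48

Die swell = 1.48


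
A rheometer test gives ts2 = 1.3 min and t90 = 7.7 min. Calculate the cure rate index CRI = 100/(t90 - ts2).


CRI = 100 / (t90 - ts2)
= 100 / (7.7 - 1.3)
= 100 / 6.4
= 15.62 min^-1

15.62 min^-1


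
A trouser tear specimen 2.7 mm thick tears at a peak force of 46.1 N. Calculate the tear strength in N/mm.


Tear strength = force / thickness
= 46.1 / 2.7
= 17.07 N/mm

17.07 N/mm


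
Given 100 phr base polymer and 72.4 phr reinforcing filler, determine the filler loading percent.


Filler % = filler / (rubber + filler) * 100
= 72.4 / (100 + 72.4) * 100
= 72.4 / 172.4 * 100
= 42.0%

42.0%


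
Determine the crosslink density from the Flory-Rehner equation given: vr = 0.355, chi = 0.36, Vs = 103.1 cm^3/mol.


ln(1 - vr) = ln(1 - 0.355) = -0.4385
Numerator = -((-0.4385) + 0.355 + 0.36 * 0.355^2) = 0.0381
Denominator = 103.1 * (0.355^(1/3) - 0.355/2) = 54.7018
nu = 0.0381 / 54.7018 = 6.9716e-04 mol/cm^3

6.9716e-04 mol/cm^3


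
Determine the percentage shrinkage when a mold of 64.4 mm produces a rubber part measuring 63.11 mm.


Shrinkage = (mold - part) / mold * 100
= (64.4 - 63.11) / 64.4 * 100
= 1.29 / 64.4 * 100
= 2.0%

2.0%


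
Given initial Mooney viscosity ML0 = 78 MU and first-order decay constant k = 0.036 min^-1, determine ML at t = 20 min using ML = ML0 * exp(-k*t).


ML = ML0 * exp(-k * t)
ML = 78 * exp(-0.036 * 20)
ML = 78 * 0.4868
ML = 37.97 MU

37.97 MU


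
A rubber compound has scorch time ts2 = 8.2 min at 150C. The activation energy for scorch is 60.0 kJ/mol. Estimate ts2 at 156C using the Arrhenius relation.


Convert temperatures: T1 = 150 + 273.15 = 423.15 K, T2 = 156 + 273.15 = 429.15 K
ts2_new = 8.2 * exp(60000 / 8.314 * (1/429.15 - 1/423.15))
1/T2 - 1/T1 = -3.3041e-05
ts2_new = 6.46 min

6.46 min


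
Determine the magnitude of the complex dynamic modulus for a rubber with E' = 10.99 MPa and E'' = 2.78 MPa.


|E*| = sqrt(E'^2 + E''^2)
= sqrt(10.99^2 + 2.78^2)
= sqrt(120.7801 + 7.7284)
= 11.336 MPa

11.336 MPa


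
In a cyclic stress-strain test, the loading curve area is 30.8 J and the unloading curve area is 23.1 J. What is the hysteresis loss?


Hysteresis loss = loading - unloading
= 30.8 - 23.1
= 7.7 J

7.7 J


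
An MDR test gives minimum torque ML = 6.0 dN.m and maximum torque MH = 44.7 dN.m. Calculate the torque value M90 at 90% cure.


M90 = ML + 0.9 * (MH - ML)
M90 = 6.0 + 0.9 * (44.7 - 6.0)
M90 = 6.0 + 0.9 * 38.7
M90 = 40.83 dN.m

40.83 dN.m


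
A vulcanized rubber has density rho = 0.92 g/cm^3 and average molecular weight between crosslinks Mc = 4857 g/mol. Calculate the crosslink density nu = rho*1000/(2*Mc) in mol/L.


nu = rho * 1000 / (2 * Mc)
nu = 0.92 * 1000 / (2 * 4857)
nu = 920.0 / 9714
nu = 0.0947 mol/L

0.0947 mol/L


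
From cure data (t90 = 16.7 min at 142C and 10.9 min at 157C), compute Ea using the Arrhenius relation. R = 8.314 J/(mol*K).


T1 = 415.15 K, T2 = 430.15 K
1/T1 - 1/T2 = 8.3997e-05
ln(t1/t2) = ln(16.7/10.9) = 0.4266
Ea = 8.314 * 0.4266 / 8.3997e-05 = 42229.0526 J/mol
Ea = 42.23 kJ/mol

42.23 kJ/mol


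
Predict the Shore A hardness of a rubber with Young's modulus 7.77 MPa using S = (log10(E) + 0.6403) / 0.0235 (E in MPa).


log10(E) = 0.0235*S - 0.6403  =>  S = (log10(E) + 0.6403) / 0.0235
log10(7.77) = 0.890421
S = (0.890421 + 0.6403) / 0.0235 = 1.530721 / 0.0235
S = 65.1

Shore A = 65.1


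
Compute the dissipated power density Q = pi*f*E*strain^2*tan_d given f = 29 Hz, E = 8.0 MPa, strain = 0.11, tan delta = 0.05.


Q = pi * f * E * strain^2 * tan_d
= pi * 29 * 8.0 * 0.11^2 * 0.05
= pi * 29 * 8.0 * 0.0121 * 0.05
= 0.4410

Q = 0.4410


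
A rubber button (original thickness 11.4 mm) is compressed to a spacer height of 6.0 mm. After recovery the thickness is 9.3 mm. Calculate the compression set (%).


CS = (t0 - recovered) / (t0 - ts) * 100
= (11.4 - 9.3) / (11.4 - 6.0) * 100
= 2.1 / 5.4 * 100
= 38.9%

38.9%


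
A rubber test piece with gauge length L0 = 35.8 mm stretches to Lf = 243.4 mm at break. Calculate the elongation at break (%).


Elongation = (Lf - L0) / L0 * 100
= (243.4 - 35.8) / 35.8 * 100
= 207.6 / 35.8 * 100
= 579.9%

579.9%


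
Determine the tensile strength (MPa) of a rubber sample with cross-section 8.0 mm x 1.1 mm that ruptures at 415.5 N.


Area = width * thickness = 8.0 * 1.1 = 8.8 mm^2
TS = force / area = 415.5 / 8.8 = 47.22 MPa

47.22 MPa


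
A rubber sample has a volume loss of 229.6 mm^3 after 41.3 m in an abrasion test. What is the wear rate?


Rate = volume_loss / distance
= 229.6 / 41.3
= 5.559 mm^3/m

5.559 mm^3/m


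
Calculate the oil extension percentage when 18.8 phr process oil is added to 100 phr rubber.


Oil % = oil / (100 + oil) * 100
= 18.8 / (100 + 18.8) * 100
= 18.8 / 118.8 * 100
= 15.82%

15.82%


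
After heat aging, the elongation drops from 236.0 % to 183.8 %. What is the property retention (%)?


Retention = aged / original * 100
= 183.8 / 236.0 * 100
= 77.9%

77.9%


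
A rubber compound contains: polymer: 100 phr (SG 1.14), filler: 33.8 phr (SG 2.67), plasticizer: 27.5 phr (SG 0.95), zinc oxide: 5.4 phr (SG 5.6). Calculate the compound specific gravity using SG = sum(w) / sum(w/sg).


Sum of weights = 166.7
Volume contributions:
  polymer: 100/1.14 = 87.7193
  filler: 33.8/2.67 = 12.6592
  plasticizer: 27.5/0.95 = 28.9474
  zinc oxide: 5.4/5.6 = 0.9643
Sum of volumes = 130.2901
SG = 166.7 / 130.2901 = 1.279

SG = 1.279


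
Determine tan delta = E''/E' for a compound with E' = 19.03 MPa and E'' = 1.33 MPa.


tan delta = E'' / E'
= 1.33 / 19.03
= 0.0699

tan delta = 0.0699


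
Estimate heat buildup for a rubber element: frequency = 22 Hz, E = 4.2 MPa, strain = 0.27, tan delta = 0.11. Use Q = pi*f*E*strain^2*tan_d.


Q = pi * f * E * strain^2 * tan_d
= pi * 22 * 4.2 * 0.27^2 * 0.11
= pi * 22 * 4.2 * 0.0729 * 0.11
= 2.3278

Q = 2.3278


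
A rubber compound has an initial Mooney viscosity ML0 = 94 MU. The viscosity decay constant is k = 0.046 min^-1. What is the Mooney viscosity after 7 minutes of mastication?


ML = ML0 * exp(-k * t)
ML = 94 * exp(-0.046 * 7)
ML = 94 * 0.7247
ML = 68.12 MU

68.12 MU


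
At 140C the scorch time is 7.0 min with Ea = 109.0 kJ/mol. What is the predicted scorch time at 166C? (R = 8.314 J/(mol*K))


Convert temperatures: T1 = 140 + 273.15 = 413.15 K, T2 = 166 + 273.15 = 439.15 K
ts2_new = 7.0 * exp(109000 / 8.314 * (1/439.15 - 1/413.15))
1/T2 - 1/T1 = -1.4330e-04
ts2_new = 1.07 min

1.07 min


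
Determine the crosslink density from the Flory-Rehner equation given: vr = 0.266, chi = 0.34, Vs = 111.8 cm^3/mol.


ln(1 - vr) = ln(1 - 0.266) = -0.3092
Numerator = -((-0.3092) + 0.266 + 0.34 * 0.266^2) = 0.0192
Denominator = 111.8 * (0.266^(1/3) - 0.266/2) = 57.0317
nu = 0.0192 / 57.0317 = 3.3647e-04 mol/cm^3

3.3647e-04 mol/cm^3


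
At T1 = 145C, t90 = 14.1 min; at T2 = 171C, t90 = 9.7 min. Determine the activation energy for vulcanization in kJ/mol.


T1 = 418.15 K, T2 = 444.15 K
1/T1 - 1/T2 = 1.3999e-04
ln(t1/t2) = ln(14.1/9.7) = 0.3740
Ea = 8.314 * 0.3740 / 1.3999e-04 = 22214.0035 J/mol
Ea = 22.21 kJ/mol

22.21 kJ/mol


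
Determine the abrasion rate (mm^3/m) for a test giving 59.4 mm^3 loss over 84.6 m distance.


Rate = volume_loss / distance
= 59.4 / 84.6
= 0.702 mm^3/m

0.702 mm^3/m


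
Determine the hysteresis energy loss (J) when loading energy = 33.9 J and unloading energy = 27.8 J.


Hysteresis loss = loading - unloading
= 33.9 - 27.8
= 6.1 J

6.1 J


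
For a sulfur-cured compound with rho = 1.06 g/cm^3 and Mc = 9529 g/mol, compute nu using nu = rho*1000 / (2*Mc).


nu = rho * 1000 / (2 * Mc)
nu = 1.06 * 1000 / (2 * 9529)
nu = 1060.0 / 19058
nu = 0.0556 mol/L

0.0556 mol/L


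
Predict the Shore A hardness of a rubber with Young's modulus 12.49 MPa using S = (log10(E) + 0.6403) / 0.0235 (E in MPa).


log10(E) = 0.0235*S - 0.6403  =>  S = (log10(E) + 0.6403) / 0.0235
log10(12.49) = 1.096562
S = (1.096562 + 0.6403) / 0.0235 = 1.736862 / 0.0235
S = 73.9

Shore A = 73.9


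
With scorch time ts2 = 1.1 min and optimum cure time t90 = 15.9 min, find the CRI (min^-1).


CRI = 100 / (t90 - ts2)
= 100 / (15.9 - 1.1)
= 100 / 14.8
= 6.76 min^-1

6.76 min^-1


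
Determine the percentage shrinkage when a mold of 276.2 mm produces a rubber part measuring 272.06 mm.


Shrinkage = (mold - part) / mold * 100
= (276.2 - 272.06) / 276.2 * 100
= 4.14 / 276.2 * 100
= 1.5%

1.5%


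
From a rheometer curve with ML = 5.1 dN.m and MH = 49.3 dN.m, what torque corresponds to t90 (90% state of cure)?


M90 = ML + 0.9 * (MH - ML)
M90 = 5.1 + 0.9 * (49.3 - 5.1)
M90 = 5.1 + 0.9 * 44.2
M90 = 44.88 dN.m

44.88 dN.m


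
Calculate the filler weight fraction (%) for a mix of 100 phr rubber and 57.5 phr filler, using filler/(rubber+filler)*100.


Filler % = filler / (rubber + filler) * 100
= 57.5 / (100 + 57.5) * 100
= 57.5 / 157.5 * 100
= 36.51%

36.51%


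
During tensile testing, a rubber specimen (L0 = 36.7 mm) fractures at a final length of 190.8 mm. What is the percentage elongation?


Elongation = (Lf - L0) / L0 * 100
= (190.8 - 36.7) / 36.7 * 100
= 154.1 / 36.7 * 100
= 419.9%

419.9%


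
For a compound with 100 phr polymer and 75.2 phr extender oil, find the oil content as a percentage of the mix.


Oil % = oil / (100 + oil) * 100
= 75.2 / (100 + 75.2) * 100
= 75.2 / 175.2 * 100
= 42.92%

42.92%


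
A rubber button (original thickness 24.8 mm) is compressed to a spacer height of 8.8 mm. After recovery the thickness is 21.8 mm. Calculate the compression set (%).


CS = (t0 - recovered) / (t0 - ts) * 100
= (24.8 - 21.8) / (24.8 - 8.8) * 100
= 3.0 / 16.0 * 100
= 18.8%

18.8%


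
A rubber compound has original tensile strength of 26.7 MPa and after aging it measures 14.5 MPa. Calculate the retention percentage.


Retention = aged / original * 100
= 14.5 / 26.7 * 100
= 54.3%

54.3%


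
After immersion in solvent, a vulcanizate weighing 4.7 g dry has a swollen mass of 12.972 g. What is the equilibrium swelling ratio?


Q = W_swollen / W_dry
Q = 12.972 / 4.7
Q = 2.76

Q = 2.76


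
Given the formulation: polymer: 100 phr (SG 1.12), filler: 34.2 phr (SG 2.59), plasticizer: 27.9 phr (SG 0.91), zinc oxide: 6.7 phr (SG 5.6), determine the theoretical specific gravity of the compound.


Sum of weights = 168.8
Volume contributions:
  polymer: 100/1.12 = 89.2857
  filler: 34.2/2.59 = 13.2046
  plasticizer: 27.9/0.91 = 30.6593
  zinc oxide: 6.7/5.6 = 1.1964
Sum of volumes = 134.3461
SG = 168.8 / 134.3461 = 1.256

SG = 1.256


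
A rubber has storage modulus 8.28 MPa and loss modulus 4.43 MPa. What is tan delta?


tan delta = E'' / E'
= 4.43 / 8.28
= 0.535

tan delta = 0.535


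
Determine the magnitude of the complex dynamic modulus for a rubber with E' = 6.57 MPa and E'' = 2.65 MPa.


|E*| = sqrt(E'^2 + E''^2)
= sqrt(6.57^2 + 2.65^2)
= sqrt(43.1649 + 7.0225)
= 7.084 MPa

7.084 MPa


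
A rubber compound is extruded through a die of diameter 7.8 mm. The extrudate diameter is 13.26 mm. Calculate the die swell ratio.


Die swell ratio = D_extrudate / D_die
= 13.26 / 7.8
= 1.7

Die swell = 1.7


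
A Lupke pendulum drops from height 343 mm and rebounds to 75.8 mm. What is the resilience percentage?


Resilience = h_rebound / h_drop * 100
= 75.8 / 343 * 100
= 22.1%

22.1%


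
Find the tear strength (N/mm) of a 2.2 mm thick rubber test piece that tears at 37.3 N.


Tear strength = force / thickness
= 37.3 / 2.2
= 16.95 N/mm

16.95 N/mm


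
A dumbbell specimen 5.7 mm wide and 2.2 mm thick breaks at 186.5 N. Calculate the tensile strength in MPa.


Area = width * thickness = 5.7 * 2.2 = 12.54 mm^2
TS = force / area = 186.5 / 12.54 = 14.87 MPa

14.87 MPa


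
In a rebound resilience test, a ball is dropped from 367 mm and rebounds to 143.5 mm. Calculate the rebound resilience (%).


Resilience = h_rebound / h_drop * 100
= 143.5 / 367 * 100
= 39.1%

39.1%


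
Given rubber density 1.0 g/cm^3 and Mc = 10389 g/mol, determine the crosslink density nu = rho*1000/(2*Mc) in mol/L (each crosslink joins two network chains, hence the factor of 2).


nu = rho * 1000 / (2 * Mc)
nu = 1.0 * 1000 / (2 * 10389)
nu = 1000.0 / 20778
nu = 0.0481 mol/L

0.0481 mol/L


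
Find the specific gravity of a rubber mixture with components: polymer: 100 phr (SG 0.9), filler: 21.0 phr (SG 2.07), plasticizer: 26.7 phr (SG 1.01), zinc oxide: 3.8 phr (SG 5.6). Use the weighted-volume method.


Sum of weights = 151.5
Volume contributions:
  polymer: 100/0.9 = 111.1111
  filler: 21.0/2.07 = 10.1449
  plasticizer: 26.7/1.01 = 26.4356
  zinc oxide: 3.8/5.6 = 0.6786
Sum of volumes = 148.3703
SG = 151.5 / 148.3703 = 1.021

SG = 1.021


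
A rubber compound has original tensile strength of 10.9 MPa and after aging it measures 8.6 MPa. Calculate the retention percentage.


Retention = aged / original * 100
= 8.6 / 10.9 * 100
= 78.9%

78.9%


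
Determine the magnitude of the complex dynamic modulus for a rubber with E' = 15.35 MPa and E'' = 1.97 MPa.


|E*| = sqrt(E'^2 + E''^2)
= sqrt(15.35^2 + 1.97^2)
= sqrt(235.6225 + 3.8809)
= 15.476 MPa

15.476 MPa


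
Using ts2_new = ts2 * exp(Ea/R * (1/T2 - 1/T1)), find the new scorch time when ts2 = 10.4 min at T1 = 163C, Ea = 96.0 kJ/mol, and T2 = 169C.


Convert temperatures: T1 = 163 + 273.15 = 436.15 K, T2 = 169 + 273.15 = 442.15 K
ts2_new = 10.4 * exp(96000 / 8.314 * (1/442.15 - 1/436.15))
1/T2 - 1/T1 = -3.1113e-05
ts2_new = 7.26 min

7.26 min


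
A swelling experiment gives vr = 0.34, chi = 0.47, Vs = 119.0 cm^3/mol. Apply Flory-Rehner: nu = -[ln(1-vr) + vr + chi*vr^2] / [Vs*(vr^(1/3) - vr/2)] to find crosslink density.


ln(1 - vr) = ln(1 - 0.34) = -0.4155
Numerator = -((-0.4155) + 0.34 + 0.47 * 0.34^2) = 0.0212
Denominator = 119.0 * (0.34^(1/3) - 0.34/2) = 62.8264
nu = 0.0212 / 62.8264 = 3.3717e-04 mol/cm^3

3.3717e-04 mol/cm^3


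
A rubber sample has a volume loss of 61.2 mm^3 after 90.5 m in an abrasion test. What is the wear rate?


Rate = volume_loss / distance
= 61.2 / 90.5
= 0.676 mm^3/m

0.676 mm^3/m


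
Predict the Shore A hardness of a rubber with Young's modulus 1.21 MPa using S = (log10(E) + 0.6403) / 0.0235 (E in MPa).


log10(E) = 0.0235*S - 0.6403  =>  S = (log10(E) + 0.6403) / 0.0235
log10(1.21) = 0.082785
S = (0.082785 + 0.6403) / 0.0235 = 0.723085 / 0.0235
S = 30.8

Shore A = 30.8


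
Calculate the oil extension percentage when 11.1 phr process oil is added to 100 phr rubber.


Oil % = oil / (100 + oil) * 100
= 11.1 / (100 + 11.1) * 100
= 11.1 / 111.1 * 100
= 9.99%

9.99%


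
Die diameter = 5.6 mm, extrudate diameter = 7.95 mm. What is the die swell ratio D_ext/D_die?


Die swell ratio = D_extrudate / D_die
= 7.95 / 5.6
= 1.42

Die swell = 1.42


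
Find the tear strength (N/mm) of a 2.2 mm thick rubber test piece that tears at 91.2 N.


Tear strength = force / thickness
= 91.2 / 2.2
= 41.45 N/mm

41.45 N/mm


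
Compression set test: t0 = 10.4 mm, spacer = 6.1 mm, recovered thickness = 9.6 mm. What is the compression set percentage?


CS = (t0 - recovered) / (t0 - ts) * 100
= (10.4 - 9.6) / (10.4 - 6.1) * 100
= 0.8 / 4.3 * 100
= 18.6%

18.6%


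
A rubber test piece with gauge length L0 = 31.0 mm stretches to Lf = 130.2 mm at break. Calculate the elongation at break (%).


Elongation = (Lf - L0) / L0 * 100
= (130.2 - 31.0) / 31.0 * 100
= 99.2 / 31.0 * 100
= 320.0%

320.0%


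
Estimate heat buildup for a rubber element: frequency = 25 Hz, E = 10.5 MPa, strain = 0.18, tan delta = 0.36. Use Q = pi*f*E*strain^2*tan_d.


Q = pi * f * E * strain^2 * tan_d
= pi * 25 * 10.5 * 0.18^2 * 0.36
= pi * 25 * 10.5 * 0.0324 * 0.36
= 9.6189

Q = 9.6189


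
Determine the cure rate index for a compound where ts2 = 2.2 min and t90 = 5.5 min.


CRI = 100 / (t90 - ts2)
= 100 / (5.5 - 2.2)
= 100 / 3.3
= 30.3 min^-1

30.3 min^-1


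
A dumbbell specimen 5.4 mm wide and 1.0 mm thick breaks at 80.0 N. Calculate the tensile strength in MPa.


Area = width * thickness = 5.4 * 1.0 = 5.4 mm^2
TS = force / area = 80.0 / 5.4 = 14.81 MPa

14.81 MPa


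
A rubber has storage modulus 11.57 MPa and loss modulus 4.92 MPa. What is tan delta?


tan delta = E'' / E'
= 4.92 / 11.57
= 0.4252

tan delta = 0.4252


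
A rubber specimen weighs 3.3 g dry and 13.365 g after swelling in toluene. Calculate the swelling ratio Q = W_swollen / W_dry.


Q = W_swollen / W_dry
Q = 13.365 / 3.3
Q = 4.05

Q = 4.05


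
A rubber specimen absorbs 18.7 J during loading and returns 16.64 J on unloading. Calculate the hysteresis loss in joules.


Hysteresis loss = loading - unloading
= 18.7 - 16.64
= 2.06 J

2.06 J


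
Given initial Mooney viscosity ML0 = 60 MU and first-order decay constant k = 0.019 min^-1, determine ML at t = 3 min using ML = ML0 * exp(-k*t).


ML = ML0 * exp(-k * t)
ML = 60 * exp(-0.019 * 3)
ML = 60 * 0.9446
ML = 56.68 MU

56.68 MU


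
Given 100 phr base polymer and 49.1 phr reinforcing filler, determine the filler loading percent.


Filler % = filler / (rubber + filler) * 100
= 49.1 / (100 + 49.1) * 100
= 49.1 / 149.1 * 100
= 32.93%

32.93%


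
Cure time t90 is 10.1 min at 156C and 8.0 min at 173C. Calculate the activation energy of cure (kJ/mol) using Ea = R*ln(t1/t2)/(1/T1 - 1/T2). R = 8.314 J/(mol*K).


T1 = 429.15 K, T2 = 446.15 K
1/T1 - 1/T2 = 8.8789e-05
ln(t1/t2) = ln(10.1/8.0) = 0.2331
Ea = 8.314 * 0.2331 / 8.8789e-05 = 21826.3939 J/mol
Ea = 21.83 kJ/mol

21.83 kJ/mol


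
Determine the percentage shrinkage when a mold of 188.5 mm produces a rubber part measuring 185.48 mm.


Shrinkage = (mold - part) / mold * 100
= (188.5 - 185.48) / 188.5 * 100
= 3.02 / 188.5 * 100
= 1.6%

1.6%


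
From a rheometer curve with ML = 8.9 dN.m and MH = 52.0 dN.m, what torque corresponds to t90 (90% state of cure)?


M90 = ML + 0.9 * (MH - ML)
M90 = 8.9 + 0.9 * (52.0 - 8.9)
M90 = 8.9 + 0.9 * 43.1
M90 = 47.69 dN.m

47.69 dN.m


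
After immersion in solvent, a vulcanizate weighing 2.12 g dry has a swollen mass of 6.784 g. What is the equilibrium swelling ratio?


Q = W_swollen / W_dry
Q = 6.784 / 2.12
Q = 3.2

Q = 3.2


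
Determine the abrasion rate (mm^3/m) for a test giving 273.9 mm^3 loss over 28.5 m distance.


Rate = volume_loss / distance
= 273.9 / 28.5
= 9.611 mm^3/m

9.611 mm^3/m


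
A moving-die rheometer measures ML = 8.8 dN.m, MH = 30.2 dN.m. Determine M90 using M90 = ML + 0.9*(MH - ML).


M90 = ML + 0.9 * (MH - ML)
M90 = 8.8 + 0.9 * (30.2 - 8.8)
M90 = 8.8 + 0.9 * 21.4
M90 = 28.06 dN.m

28.06 dN.m


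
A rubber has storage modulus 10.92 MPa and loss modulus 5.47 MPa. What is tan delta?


tan delta = E'' / E'
= 5.47 / 10.92
= 0.5009

tan delta = 0.5009


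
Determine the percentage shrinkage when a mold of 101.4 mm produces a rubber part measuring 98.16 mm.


Shrinkage = (mold - part) / mold * 100
= (101.4 - 98.16) / 101.4 * 100
= 3.24 / 101.4 * 100
= 3.2%

3.2%
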